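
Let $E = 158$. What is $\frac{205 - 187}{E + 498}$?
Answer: $\frac{9}{328} \approx 0.027439$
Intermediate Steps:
$\frac{205 - 187}{E + 498} = \frac{205 - 187}{158 + 498} = \frac{18}{656} = 18 \cdot \frac{1}{656} = \frac{9}{328}$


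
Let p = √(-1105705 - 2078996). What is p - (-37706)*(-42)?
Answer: -1583652 + I*√3184701 ≈ -1.5837e+6 + 1784.6*I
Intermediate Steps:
p = I*√3184701 (p = √(-3184701) = I*√3184701 ≈ 1784.6*I)
p - (-37706)*(-42) = I*√3184701 - (-37706)*(-42) = I*√3184701 - 1*1583652 = I*√3184701 - 1583652 = -1583652 + I*√3184701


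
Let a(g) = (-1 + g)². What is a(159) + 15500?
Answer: 40464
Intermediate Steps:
a(159) + 15500 = (-1 + 159)² + 15500 = 158² + 15500 = 24964 + 15500 = 40464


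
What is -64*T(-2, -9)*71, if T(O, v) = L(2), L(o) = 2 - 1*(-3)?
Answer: -22720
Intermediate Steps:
L(o) = 5 (L(o) = 2 + 3 = 5)
T(O, v) = 5
-64*T(-2, -9)*71 = -64*5*71 = -320*71 = -22720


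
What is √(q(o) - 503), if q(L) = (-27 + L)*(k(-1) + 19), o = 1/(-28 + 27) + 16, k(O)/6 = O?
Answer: I*√659 ≈ 25.671*I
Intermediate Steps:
k(O) = 6*O
o = 15 (o = 1/(-1) + 16 = -1 + 16 = 15)
q(L) = -351 + 13*L (q(L) = (-27 + L)*(6*(-1) + 19) = (-27 + L)*(-6 + 19) = (-27 + L)*13 = -351 + 13*L)
√(q(o) - 503) = √((-351 + 13*15) - 503) = √((-351 + 195) - 503) = √(-156 - 503) = √(-659) = I*√659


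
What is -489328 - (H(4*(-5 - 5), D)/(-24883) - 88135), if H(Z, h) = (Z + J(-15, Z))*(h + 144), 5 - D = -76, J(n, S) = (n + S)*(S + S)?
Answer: -9981904419/24883 ≈ -4.0115e+5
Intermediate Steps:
J(n, S) = 2*S*(S + n) (J(n, S) = (S + n)*(2*S) = 2*S*(S + n))
D = 81 (D = 5 - 1*(-76) = 5 + 76 = 81)
H(Z, h) = (144 + h)*(Z + 2*Z*(-15 + Z)) (H(Z, h) = (Z + 2*Z*(Z - 15))*(h + 144) = (Z + 2*Z*(-15 + Z))*(144 + h) = (144 + h)*(Z + 2*Z*(-15 + Z)))
-489328 - (H(4*(-5 - 5), D)/(-24883) - 88135) = -489328 - (((4*(-5 - 5))*(-4176 + 81 + 288*(4*(-5 - 5)) + 2*81*(-15 + 4*(-5 - 5))))/(-24883) - 88135) = -489328 - (((4*(-10))*(-4176 + 81 + 288*(4*(-10)) + 2*81*(-15 + 4*(-10))))*(-1/24883) - 88135) = -489328 - (-40*(-4176 + 81 + 288*(-40) + 2*81*(-15 - 40))*(-1/24883) - 88135) = -489328 - (-40*(-4176 + 81 - 11520 + 2*81*(-55))*(-1/24883) - 88135) = -489328 - (-40*(-4176 + 81 - 11520 - 8910)*(-1/24883) - 88135) = -489328 - (-40*(-24525)*(-1/24883) - 88135) = -489328 - (981000*(-1/24883) - 88135) = -489328 - (-981000/24883 - 88135) = -489328 - 1*(-2194044205/24883) = -489328 + 2194044205/24883 = -9981904419/24883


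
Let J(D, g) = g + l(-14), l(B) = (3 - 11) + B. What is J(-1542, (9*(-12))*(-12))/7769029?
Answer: 1274/7769029 ≈ 0.00016398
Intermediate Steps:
l(B) = -8 + B
J(D, g) = -22 + g (J(D, g) = g + (-8 - 14) = g - 22 = -22 + g)
J(-1542, (9*(-12))*(-12))/7769029 = (-22 + (9*(-12))*(-12))/7769029 = (-22 - 108*(-12))*(1/7769029) = (-22 + 1296)*(1/7769029) = 1274*(1/7769029) = 1274/7769029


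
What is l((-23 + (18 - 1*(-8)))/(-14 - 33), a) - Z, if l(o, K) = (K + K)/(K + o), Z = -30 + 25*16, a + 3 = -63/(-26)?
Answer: -96100/261 ≈ -368.20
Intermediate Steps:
a = -15/26 (a = -3 - 63/(-26) = -3 - 63*(-1/26) = -3 + 63/26 = -15/26 ≈ -0.57692)
Z = 370 (Z = -30 + 400 = 370)
l(o, K) = 2*K/(K + o) (l(o, K) = (2*K)/(K + o) = 2*K/(K + o))
l((-23 + (18 - 1*(-8)))/(-14 - 33), a) - Z = 2*(-15/26)/(-15/26 + (-23 + (18 - 1*(-8)))/(-14 - 33)) - 1*370 = 2*(-15/26)/(-15/26 + (-23 + (18 + 8))/(-47)) - 370 = 2*(-15/26)/(-15/26 + (-23 + 26)*(-1/47)) - 370 = 2*(-15/26)/(-15/26 + 3*(-1/47)) - 370 = 2*(-15/26)/(-15/26 - 3/47) - 370 = 2*(-15/26)/(-783/1222) - 370 = 2*(-15/26)*(-1222/783) - 370 = 470/261 - 370 = -96100/261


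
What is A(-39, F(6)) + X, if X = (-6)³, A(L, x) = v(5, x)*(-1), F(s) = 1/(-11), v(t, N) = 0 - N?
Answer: -2377/11 ≈ -216.09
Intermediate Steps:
v(t, N) = -N
F(s) = -1/11
A(L, x) = x (A(L, x) = -x*(-1) = x)
X = -216
A(-39, F(6)) + X = -1/11 - 216 = -2377/11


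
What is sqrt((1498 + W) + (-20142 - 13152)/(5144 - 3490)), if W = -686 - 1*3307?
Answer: 2*I*sqrt(430042481)/827 ≈ 50.151*I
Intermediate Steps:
W = -3993 (W = -686 - 3307 = -3993)
sqrt((1498 + W) + (-20142 - 13152)/(5144 - 3490)) = sqrt((1498 - 3993) + (-20142 - 13152)/(5144 - 3490)) = sqrt(-2495 - 33294/1654) = sqrt(-2495 - 33294*1/1654) = sqrt(-2495 - 16647/827) = sqrt(-2080012/827) = 2*I*sqrt(430042481)/827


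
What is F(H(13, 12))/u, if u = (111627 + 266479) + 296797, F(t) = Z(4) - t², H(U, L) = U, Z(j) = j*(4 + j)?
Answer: -137/674903 ≈ -0.00020299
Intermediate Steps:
F(t) = 32 - t² (F(t) = 4*(4 + 4) - t² = 4*8 - t² = 32 - t²)
u = 674903 (u = 378106 + 296797 = 674903)
F(H(13, 12))/u = (32 - 1*13²)/674903 = (32 - 1*169)*(1/674903) = (32 - 169)*(1/674903) = -137*1/674903 = -137/674903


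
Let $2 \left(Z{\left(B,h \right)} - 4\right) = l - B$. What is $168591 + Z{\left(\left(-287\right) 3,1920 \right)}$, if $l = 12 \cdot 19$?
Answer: $\frac{338279}{2} \approx 1.6914 \cdot 10^{5}$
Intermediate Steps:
$l = 228$
$Z{\left(B,h \right)} = 118 - \frac{B}{2}$ ($Z{\left(B,h \right)} = 4 + \frac{228 - B}{2} = 4 - \left(-114 + \frac{B}{2}\right) = 118 - \frac{B}{2}$)
$168591 + Z{\left(\left(-287\right) 3,1920 \right)} = 168591 - \left(-118 + \frac{\left(-287\right) 3}{2}\right) = 168591 + \left(118 - - \frac{861}{2}\right) = 168591 + \left(118 + \frac{861}{2}\right) = 168591 + \frac{1097}{2} = \frac{338279}{2}$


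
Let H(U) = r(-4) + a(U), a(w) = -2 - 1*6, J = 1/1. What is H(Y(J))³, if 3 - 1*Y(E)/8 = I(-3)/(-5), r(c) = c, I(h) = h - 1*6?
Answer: -1728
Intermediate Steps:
I(h) = -6 + h (I(h) = h - 6 = -6 + h)
J = 1
Y(E) = 48/5 (Y(E) = 24 - 8*(-6 - 3)/(-5) = 24 - (-72)*(-1)/5 = 24 - 8*9/5 = 24 - 72/5 = 48/5)
a(w) = -8 (a(w) = -2 - 6 = -8)
H(U) = -12 (H(U) = -4 - 8 = -12)
H(Y(J))³ = (-12)³ = -1728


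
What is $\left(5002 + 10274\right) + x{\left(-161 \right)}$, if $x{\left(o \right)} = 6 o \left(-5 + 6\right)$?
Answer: $14310$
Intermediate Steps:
$x{\left(o \right)} = 6 o$ ($x{\left(o \right)} = 6 o 1 = 6 o$)
$\left(5002 + 10274\right) + x{\left(-161 \right)} = \left(5002 + 10274\right) + 6 \left(-161\right) = 15276 - 966 = 14310$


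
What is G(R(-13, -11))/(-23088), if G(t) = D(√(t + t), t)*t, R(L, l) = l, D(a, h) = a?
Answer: 11*I*√22/23088 ≈ 0.0022347*I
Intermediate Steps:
G(t) = √2*t^(3/2) (G(t) = √(t + t)*t = √(2*t)*t = (√2*√t)*t = √2*t^(3/2))
G(R(-13, -11))/(-23088) = (√2*(-11)^(3/2))/(-23088) = (√2*(-11*I*√11))*(-1/23088) = -11*I*√22*(-1/23088) = 11*I*√22/23088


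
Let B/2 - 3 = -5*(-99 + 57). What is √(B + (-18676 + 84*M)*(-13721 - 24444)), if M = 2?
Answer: √706358246 ≈ 26577.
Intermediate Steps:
B = 426 (B = 6 + 2*(-5*(-99 + 57)) = 6 + 2*(-5*(-42)) = 6 + 2*210 = 6 + 420 = 426)
√(B + (-18676 + 84*M)*(-13721 - 24444)) = √(426 + (-18676 + 84*2)*(-13721 - 24444)) = √(426 + (-18676 + 168)*(-38165)) = √(426 - 18508*(-38165)) = √(426 + 706357820) = √706358246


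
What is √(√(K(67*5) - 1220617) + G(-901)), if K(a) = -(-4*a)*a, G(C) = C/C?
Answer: √(1 + I*√771717) ≈ 20.97 + 20.946*I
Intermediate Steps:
G(C) = 1
K(a) = 4*a² (K(a) = -(-4)*a² = 4*a²)
√(√(K(67*5) - 1220617) + G(-901)) = √(√(4*(67*5)² - 1220617) + 1) = √(√(4*335² - 1220617) + 1) = √(√(4*112225 - 1220617) + 1) = √(√(448900 - 1220617) + 1) = √(√(-771717) + 1) = √(I*√771717 + 1) = √(1 + I*√771717)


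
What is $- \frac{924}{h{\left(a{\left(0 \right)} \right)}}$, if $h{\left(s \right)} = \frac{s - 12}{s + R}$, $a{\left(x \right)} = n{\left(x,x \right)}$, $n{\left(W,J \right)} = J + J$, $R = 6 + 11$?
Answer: $1309$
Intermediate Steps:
$R = 17$
$n{\left(W,J \right)} = 2 J$
$a{\left(x \right)} = 2 x$
$h{\left(s \right)} = \frac{-12 + s}{17 + s}$ ($h{\left(s \right)} = \frac{s - 12}{s + 17} = \frac{-12 + s}{17 + s}$)
$- \frac{924}{h{\left(a{\left(0 \right)} \right)}} = - \frac{924}{\frac{1}{17 + 2 \cdot 0} \left(-12 + 2 \cdot 0\right)} = - \frac{924}{\frac{1}{17 + 0} \left(-12 + 0\right)} = - \frac{924}{\frac{1}{17} \left(-12\right)} = - \frac{924}{- \frac{12}{17}} = \left(-924\right) \left(- \frac{17}{12}\right) = 1309$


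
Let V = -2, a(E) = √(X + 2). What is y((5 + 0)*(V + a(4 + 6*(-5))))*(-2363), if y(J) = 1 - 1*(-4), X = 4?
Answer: -11815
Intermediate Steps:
a(E) = √6 (a(E) = √(4 + 2) = √6)
y(J) = 5 (y(J) = 1 + 4 = 5)
y((5 + 0)*(V + a(4 + 6*(-5))))*(-2363) = 5*(-2363) = -11815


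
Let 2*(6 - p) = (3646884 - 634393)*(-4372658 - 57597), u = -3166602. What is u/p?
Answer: -6333204/13346103315217 ≈ -4.7454e-7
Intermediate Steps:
p = 13346103315217/2 (p = 6 - (3646884 - 634393)*(-4372658 - 57597)/2 = 6 - 3012491*(-4430255)/2 = 6 - ½*(-13346103315205) = 6 + 13346103315205/2 = 13346103315217/2 ≈ 6.6731e+12)
u/p = -3166602/13346103315217/2 = -3166602*2/13346103315217 = -6333204/13346103315217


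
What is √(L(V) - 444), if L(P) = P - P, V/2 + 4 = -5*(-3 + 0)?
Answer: 2*I*√111 ≈ 21.071*I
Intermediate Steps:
V = 22 (V = -8 + 2*(-5*(-3 + 0)) = -8 + 2*(-5*(-3)) = -8 + 2*15 = -8 + 30 = 22)
L(P) = 0
√(L(V) - 444) = √(0 - 444) = √(-444) = 2*I*√111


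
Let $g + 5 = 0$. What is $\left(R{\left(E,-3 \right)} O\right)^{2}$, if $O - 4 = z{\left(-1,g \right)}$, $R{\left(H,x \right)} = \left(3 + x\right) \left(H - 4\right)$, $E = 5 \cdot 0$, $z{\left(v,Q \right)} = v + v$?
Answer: $0$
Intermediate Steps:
$g = -5$ ($g = -5 + 0 = -5$)
$z{\left(v,Q \right)} = 2 v$
$E = 0$
$R{\left(H,x \right)} = \left(-4 + H\right) \left(3 + x\right)$ ($R{\left(H,x \right)} = \left(3 + x\right) \left(-4 + H\right) = \left(-4 + H\right) \left(3 + x\right)$)
$O = 2$ ($O = 4 + 2 \left(-1\right) = 4 - 2 = 2$)
$\left(R{\left(E,-3 \right)} O\right)^{2} = \left(\left(-12 - -12 + 3 \cdot 0 + 0 \left(-3\right)\right) 2\right)^{2} = \left(\left(-12 + 12 + 0 + 0\right) 2\right)^{2} = \left(0 \cdot 2\right)^{2} = 0^{2} = 0$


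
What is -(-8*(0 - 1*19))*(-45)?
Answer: 6840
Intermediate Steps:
-(-8*(0 - 1*19))*(-45) = -(-8*(0 - 19))*(-45) = -(-8*(-19))*(-45) = -152*(-45) = -1*(-6840) = 6840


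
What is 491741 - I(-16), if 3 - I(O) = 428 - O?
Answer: 492182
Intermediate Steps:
I(O) = -425 + O (I(O) = 3 - (428 - O) = 3 + (-428 + O) = -425 + O)
491741 - I(-16) = 491741 - (-425 - 16) = 491741 - 1*(-441) = 491741 + 441 = 492182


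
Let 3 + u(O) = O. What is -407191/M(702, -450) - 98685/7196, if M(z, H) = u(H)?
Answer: 2885442131/3259788 ≈ 885.16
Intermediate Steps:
u(O) = -3 + O
M(z, H) = -3 + H
-407191/M(702, -450) - 98685/7196 = -407191/(-3 - 450) - 98685/7196 = -407191/(-453) - 98685*1/7196 = -407191*(-1/453) - 98685/7196 = 407191/453 - 98685/7196 = 2885442131/3259788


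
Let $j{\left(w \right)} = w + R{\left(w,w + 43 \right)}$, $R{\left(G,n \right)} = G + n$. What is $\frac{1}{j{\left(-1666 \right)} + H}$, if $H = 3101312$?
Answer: $\frac{1}{3096357} \approx 3.2296 \cdot 10^{-7}$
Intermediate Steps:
$j{\left(w \right)} = 43 + 3 w$ ($j{\left(w \right)} = w + \left(w + \left(w + 43\right)\right) = w + \left(w + \left(43 + w\right)\right) = w + \left(43 + 2 w\right) = 43 + 3 w$)
$\frac{1}{j{\left(-1666 \right)} + H} = \frac{1}{\left(43 + 3 \left(-1666\right)\right) + 3101312} = \frac{1}{\left(43 - 4998\right) + 3101312} = \frac{1}{-4955 + 3101312} = \frac{1}{3096357}$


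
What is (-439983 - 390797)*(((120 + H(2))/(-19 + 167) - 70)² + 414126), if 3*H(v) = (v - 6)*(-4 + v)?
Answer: -4287986338441400/12321 ≈ -3.4802e+11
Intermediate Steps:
H(v) = (-6 + v)*(-4 + v)/3 (H(v) = ((v - 6)*(-4 + v))/3 = ((-6 + v)*(-4 + v))/3 = (-6 + v)*(-4 + v)/3)
(-439983 - 390797)*(((120 + H(2))/(-19 + 167) - 70)² + 414126) = (-439983 - 390797)*(((120 + (8 - 10/3*2 + (⅓)*2²))/(-19 + 167) - 70)² + 414126) = -830780*(((120 + (8 - 20/3 + (⅓)*4))/148 - 70)² + 414126) = -830780*(((120 + (8 - 20/3 + 4/3))*(1/148) - 70)² + 414126) = -830780*(((120 + 8/3)*(1/148) - 70)² + 414126) = -830780*(((368/3)*(1/148) - 70)² + 414126) = -830780*((92/111 - 70)² + 414126) = -830780*((-7678/111)² + 414126) = -830780*(58951684/12321 + 414126) = -830780*5161398130/12321 = -4287986338441400/12321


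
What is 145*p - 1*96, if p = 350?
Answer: 50654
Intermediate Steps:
145*p - 1*96 = 145*350 - 1*96 = 50750 - 96 = 50654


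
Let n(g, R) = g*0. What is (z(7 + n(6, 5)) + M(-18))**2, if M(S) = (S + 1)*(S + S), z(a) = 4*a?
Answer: 409600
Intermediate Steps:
n(g, R) = 0
M(S) = 2*S*(1 + S) (M(S) = (1 + S)*(2*S) = 2*S*(1 + S))
(z(7 + n(6, 5)) + M(-18))**2 = (4*(7 + 0) + 2*(-18)*(1 - 18))**2 = (4*7 + 2*(-18)*(-17))**2 = (28 + 612)**2 = 640**2 = 409600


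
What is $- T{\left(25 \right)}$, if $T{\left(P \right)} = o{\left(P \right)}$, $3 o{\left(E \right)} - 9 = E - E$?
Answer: $-3$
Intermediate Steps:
$o{\left(E \right)} = 3$ ($o{\left(E \right)} = 3 + \frac{E - E}{3} = 3 + \frac{1}{3} \cdot 0 = 3 + 0 = 3$)
$T{\left(P \right)} = 3$
$- T{\left(25 \right)} = \left(-1\right) 3 = -3$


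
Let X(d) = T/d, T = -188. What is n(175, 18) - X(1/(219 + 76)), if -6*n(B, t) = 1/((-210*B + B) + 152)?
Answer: 12120117481/218538 ≈ 55460.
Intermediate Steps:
n(B, t) = -1/(6*(152 - 209*B)) (n(B, t) = -1/(6*((-210*B + B) + 152)) = -1/(6*(-209*B + 152)) = -1/(6*(152 - 209*B)))
X(d) = -188/d
n(175, 18) - X(1/(219 + 76)) = 1/(114*(-8 + 11*175)) - (-188)/(1/(219 + 76)) = 1/(114*(-8 + 1925)) - (-188)/(1/295) = (1/114)/1917 - (-188)/1/295 = (1/114)*(1/1917) - (-188)*295 = 1/218538 - 1*(-55460) = 1/218538 + 55460 = 12120117481/218538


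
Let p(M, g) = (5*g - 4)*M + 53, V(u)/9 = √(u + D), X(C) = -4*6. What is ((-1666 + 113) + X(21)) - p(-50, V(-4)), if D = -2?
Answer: -1830 + 2250*I*√6 ≈ -1830.0 + 5511.4*I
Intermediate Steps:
X(C) = -24
V(u) = 9*√(-2 + u) (V(u) = 9*√(u - 2) = 9*√(-2 + u))
p(M, g) = 53 + M*(-4 + 5*g) (p(M, g) = (-4 + 5*g)*M + 53 = M*(-4 + 5*g) + 53 = 53 + M*(-4 + 5*g))
((-1666 + 113) + X(21)) - p(-50, V(-4)) = ((-1666 + 113) - 24) - (53 - 4*(-50) + 5*(-50)*(9*√(-2 - 4))) = (-1553 - 24) - (53 + 200 + 5*(-50)*(9*√(-6))) = -1577 - (53 + 200 + 5*(-50)*(9*(I*√6))) = -1577 - (53 + 200 + 5*(-50)*(9*I*√6)) = -1577 - (53 + 200 - 2250*I*√6) = -1577 - (253 - 2250*I*√6) = -1577 + (-253 + 2250*I*√6) = -1830 + 2250*I*√6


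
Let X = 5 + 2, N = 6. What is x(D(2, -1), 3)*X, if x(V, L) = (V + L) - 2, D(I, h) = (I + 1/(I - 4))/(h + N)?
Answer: 91/10 ≈ 9.1000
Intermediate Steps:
D(I, h) = (I + 1/(-4 + I))/(6 + h) (D(I, h) = (I + 1/(I - 4))/(h + 6) = (I + 1/(-4 + I))/(6 + h))
x(V, L) = -2 + L + V (x(V, L) = (L + V) - 2 = -2 + L + V)
X = 7
x(D(2, -1), 3)*X = (-2 + 3 + (1 + 2² - 4*2)/(-24 - 4*(-1) + 6*2 + 2*(-1)))*7 = (-2 + 3 + (1 + 4 - 8)/(-24 + 4 + 12 - 2))*7 = (-2 + 3 - 3/(-10))*7 = (-2 + 3 - ⅒*(-3))*7 = (-2 + 3 + 3/10)*7 = (13/10)*7 = 91/10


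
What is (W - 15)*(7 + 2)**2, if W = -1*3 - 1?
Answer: -1539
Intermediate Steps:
W = -4 (W = -3 - 1 = -4)
(W - 15)*(7 + 2)**2 = (-4 - 15)*(7 + 2)**2 = -19*9**2 = -19*81 = -1539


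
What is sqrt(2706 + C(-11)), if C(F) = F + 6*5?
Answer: 5*sqrt(109) ≈ 52.202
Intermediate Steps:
C(F) = 30 + F (C(F) = F + 30 = 30 + F)
sqrt(2706 + C(-11)) = sqrt(2706 + (30 - 11)) = sqrt(2706 + 19) = sqrt(2725) = 5*sqrt(109)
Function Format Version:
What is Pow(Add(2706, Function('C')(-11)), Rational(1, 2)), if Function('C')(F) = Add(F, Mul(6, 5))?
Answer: Mul(5, Pow(109, Rational(1, 2))) ≈ 52.202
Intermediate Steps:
Function('C')(F) = Add(30, F) (Function('C')(F) = Add(F, 30) = Add(30, F))
Pow(Add(2706, Function('C')(-11)), Rational(1, 2)) = Pow(Add(2706, Add(30, -11)), Rational(1, 2)) = Pow(Add(2706, 19), Rational(1, 2)) = Pow(2725, Rational(1, 2)) = Mul(5, Pow(109, Rational(1, 2)))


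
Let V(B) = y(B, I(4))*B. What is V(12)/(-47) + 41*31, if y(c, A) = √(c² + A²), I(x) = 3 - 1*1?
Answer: 1271 - 24*√37/47 ≈ 1267.9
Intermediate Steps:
I(x) = 2 (I(x) = 3 - 1 = 2)
y(c, A) = √(A² + c²)
V(B) = B*√(4 + B²) (V(B) = √(2² + B²)*B = √(4 + B²)*B = B*√(4 + B²))
V(12)/(-47) + 41*31 = (12*√(4 + 12²))/(-47) + 41*31 = (12*√(4 + 144))*(-1/47) + 1271 = (12*√148)*(-1/47) + 1271 = (12*(2*√37))*(-1/47) + 1271 = (24*√37)*(-1/47) + 1271 = -24*√37/47 + 1271 = 1271 - 24*√37/47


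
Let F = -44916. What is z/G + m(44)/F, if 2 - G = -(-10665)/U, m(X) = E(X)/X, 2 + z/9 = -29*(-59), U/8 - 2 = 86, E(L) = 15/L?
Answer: -313864648639693/268321476544 ≈ -1169.7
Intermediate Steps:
U = 704 (U = 16 + 8*86 = 16 + 688 = 704)
z = 15381 (z = -18 + 9*(-29*(-59)) = -18 + 9*1711 = -18 + 15399 = 15381)
m(X) = 15/X**2 (m(X) = (15/X)/X = 15/X**2)
G = -9257/704 (G = 2 - (-79)*(-135/704) = 2 - (-79)*(-135*1/704) = 2 - (-79)*(-135)/704 = 2 - 1*10665/704 = 2 - 10665/704 = -9257/704 ≈ -13.149)
z/G + m(44)/F = 15381/(-9257/704) + (15/44**2)/(-44916) = 15381*(-704/9257) + (15*(1/1936))*(-1/44916) = -10828224/9257 + (15/1936)*(-1/44916) = -10828224/9257 - 5/28985792 = -313864648639693/268321476544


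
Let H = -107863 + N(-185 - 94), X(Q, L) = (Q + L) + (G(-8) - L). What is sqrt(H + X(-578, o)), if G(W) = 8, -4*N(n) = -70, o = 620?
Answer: I*sqrt(433662)/2 ≈ 329.27*I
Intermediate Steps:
N(n) = 35/2 (N(n) = -1/4*(-70) = 35/2)
X(Q, L) = 8 + Q (X(Q, L) = (Q + L) + (8 - L) = (L + Q) + (8 - L) = 8 + Q)
H = -215691/2 (H = -107863 + 35/2 = -215691/2 ≈ -1.0785e+5)
sqrt(H + X(-578, o)) = sqrt(-215691/2 + (8 - 578)) = sqrt(-215691/2 - 570) = sqrt(-216831/2) = I*sqrt(433662)/2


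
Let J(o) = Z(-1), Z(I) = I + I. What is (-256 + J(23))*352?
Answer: -90816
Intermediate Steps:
Z(I) = 2*I
J(o) = -2 (J(o) = 2*(-1) = -2)
(-256 + J(23))*352 = (-256 - 2)*352 = -258*352 = -90816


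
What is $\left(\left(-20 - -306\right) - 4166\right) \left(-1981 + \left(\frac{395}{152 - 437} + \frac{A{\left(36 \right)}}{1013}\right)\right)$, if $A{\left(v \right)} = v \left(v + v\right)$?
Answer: $\frac{443550751520}{57741} \approx 7.6817 \cdot 10^{6}$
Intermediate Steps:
$A{\left(v \right)} = 2 v^{2}$ ($A{\left(v \right)} = v 2 v = 2 v^{2}$)
$\left(\left(-20 - -306\right) - 4166\right) \left(-1981 + \left(\frac{395}{152 - 437} + \frac{A{\left(36 \right)}}{1013}\right)\right) = \left(\left(-20 - -306\right) - 4166\right) \left(-1981 + \left(\frac{395}{152 - 437} + \frac{2 \cdot 36^{2}}{1013}\right)\right) = \left(\left(-20 + 306\right) - 4166\right) \left(-1981 + \left(\frac{395}{152 - 437} + 2 \cdot 1296 \cdot \frac{1}{1013}\right)\right) = \left(286 - 4166\right) \left(-1981 + \left(\frac{395}{-285} + 2592 \cdot \frac{1}{1013}\right)\right) = - 3880 \left(-1981 + \left(395 \left(- \frac{1}{285}\right) + \frac{2592}{1013}\right)\right) = - 3880 \left(-1981 + \left(- \frac{79}{57} + \frac{2592}{1013}\right)\right) = - 3880 \left(-1981 + \frac{67717}{57741}\right) = \left(-3880\right) \left(- \frac{114317204}{57741}\right) = \frac{443550751520}{57741}$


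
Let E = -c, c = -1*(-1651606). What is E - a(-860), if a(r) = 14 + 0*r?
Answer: -1651620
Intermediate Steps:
a(r) = 14 (a(r) = 14 + 0 = 14)
c = 1651606
E = -1651606 (E = -1*1651606 = -1651606)
E - a(-860) = -1651606 - 1*14 = -1651606 - 14 = -1651620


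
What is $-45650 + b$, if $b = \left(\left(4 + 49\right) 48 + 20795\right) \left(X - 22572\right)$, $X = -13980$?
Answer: $-853132778$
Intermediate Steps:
$b = -853087128$ ($b = \left(\left(4 + 49\right) 48 + 20795\right) \left(-13980 - 22572\right) = \left(53 \cdot 48 + 20795\right) \left(-36552\right) = \left(2544 + 20795\right) \left(-36552\right) = 23339 \left(-36552\right) = -853087128$)
$-45650 + b = -45650 - 853087128 = -853132778$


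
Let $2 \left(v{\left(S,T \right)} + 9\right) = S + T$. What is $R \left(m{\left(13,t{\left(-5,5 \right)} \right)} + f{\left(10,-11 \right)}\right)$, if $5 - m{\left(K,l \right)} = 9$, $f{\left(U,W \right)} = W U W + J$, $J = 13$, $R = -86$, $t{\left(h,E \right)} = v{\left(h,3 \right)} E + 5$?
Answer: $-104834$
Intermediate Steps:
$v{\left(S,T \right)} = -9 + \frac{S}{2} + \frac{T}{2}$ ($v{\left(S,T \right)} = -9 + \frac{S + T}{2} = -9 + \left(\frac{S}{2} + \frac{T}{2}\right) = -9 + \frac{S}{2} + \frac{T}{2}$)
$t{\left(h,E \right)} = 5 + E \left(- \frac{15}{2} + \frac{h}{2}\right)$ ($t{\left(h,E \right)} = \left(-9 + \frac{h}{2} + \frac{1}{2} \cdot 3\right) E + 5 = \left(-9 + \frac{h}{2} + \frac{3}{2}\right) E + 5 = \left(- \frac{15}{2} + \frac{h}{2}\right) E + 5 = E \left(- \frac{15}{2} + \frac{h}{2}\right) + 5 = 5 + E \left(- \frac{15}{2} + \frac{h}{2}\right)$)
$f{\left(U,W \right)} = 13 + U W^{2}$ ($f{\left(U,W \right)} = W U W + 13 = U W W + 13 = U W^{2} + 13 = 13 + U W^{2}$)
$m{\left(K,l \right)} = -4$ ($m{\left(K,l \right)} = 5 - 9 = -4$)
$R \left(m{\left(13,t{\left(-5,5 \right)} \right)} + f{\left(10,-11 \right)}\right) = - 86 \left(-4 + \left(13 + 10 \left(-11\right)^{2}\right)\right) = - 86 \left(-4 + \left(13 + 10 \cdot 121\right)\right) = - 86 \left(-4 + \left(13 + 1210\right)\right) = - 86 \left(-4 + 1223\right) = \left(-86\right) 1219 = -104834$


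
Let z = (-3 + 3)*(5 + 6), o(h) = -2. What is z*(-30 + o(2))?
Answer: 0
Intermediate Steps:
z = 0 (z = 0*11 = 0)
z*(-30 + o(2)) = 0*(-30 - 2) = 0*(-32) = 0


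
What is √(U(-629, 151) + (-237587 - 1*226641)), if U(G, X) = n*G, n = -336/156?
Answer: 2*I*√19556394/13 ≈ 680.35*I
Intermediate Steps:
n = -28/13 (n = -336*1/156 = -28/13 ≈ -2.1538)
U(G, X) = -28*G/13
√(U(-629, 151) + (-237587 - 1*226641)) = √(-28/13*(-629) + (-237587 - 1*226641)) = √(17612/13 + (-237587 - 226641)) = √(17612/13 - 464228) = √(-6017352/13) = 2*I*√19556394/13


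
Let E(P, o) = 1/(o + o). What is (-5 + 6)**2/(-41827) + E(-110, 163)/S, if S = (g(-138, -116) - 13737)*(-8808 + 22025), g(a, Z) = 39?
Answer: -59021189743/2468677553882532 ≈ -2.3908e-5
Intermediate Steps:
E(P, o) = 1/(2*o)
S = -181046466 (S = (39 - 13737)*(-8808 + 22025) = -13698*13217 = -181046466)
(-5 + 6)**2/(-41827) + E(-110, 163)/S = (-5 + 6)**2/(-41827) + ((1/2)/163)/(-181046466) = 1**2*(-1/41827) + ((1/2)*(1/163))*(-1/181046466) = 1*(-1/41827) + (1/326)*(-1/181046466) = -1/41827 - 1/59021147916 = -59021189743/2468677553882532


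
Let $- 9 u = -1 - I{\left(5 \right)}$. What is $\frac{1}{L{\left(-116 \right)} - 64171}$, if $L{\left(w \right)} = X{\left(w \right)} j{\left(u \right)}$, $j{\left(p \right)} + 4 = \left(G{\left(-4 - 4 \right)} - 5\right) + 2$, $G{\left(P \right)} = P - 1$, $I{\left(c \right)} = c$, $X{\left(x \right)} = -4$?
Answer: $- \frac{1}{64107} \approx -1.5599 \cdot 10^{-5}$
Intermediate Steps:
$G{\left(P \right)} = -1 + P$
$u = \frac{2}{3}$ ($u = - \frac{-1 - 5}{9} = \left(- \frac{1}{9}\right) \left(-6\right) = \frac{2}{3} \approx 0.66667$)
$j{\left(p \right)} = -16$ ($j{\left(p \right)} = -4 + \left(\left(\left(-1 - 8\right) - 5\right) + 2\right) = -4 + \left(\left(-9 - 5\right) + 2\right) = -4 + \left(-14 + 2\right) = -4 - 12 = -16$)
$L{\left(w \right)} = 64$ ($L{\left(w \right)} = \left(-4\right) \left(-16\right) = 64$)
$\frac{1}{L{\left(-116 \right)} - 64171} = \frac{1}{64 - 64171} = \frac{1}{-64107} = - \frac{1}{64107}$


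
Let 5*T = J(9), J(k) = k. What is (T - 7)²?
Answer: 676/25 ≈ 27.040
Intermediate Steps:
T = 9/5 (T = (⅕)*9 = 9/5 ≈ 1.8000)
(T - 7)² = (9/5 - 7)² = (-26/5)² = 676/25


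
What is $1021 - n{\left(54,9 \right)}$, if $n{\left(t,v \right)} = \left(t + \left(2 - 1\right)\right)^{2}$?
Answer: $-2004$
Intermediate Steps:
$n{\left(t,v \right)} = \left(1 + t\right)^{2}$ ($n{\left(t,v \right)} = \left(t + 1\right)^{2} = \left(1 + t\right)^{2}$)
$1021 - n{\left(54,9 \right)} = 1021 - \left(1 + 54\right)^{2} = 1021 - 55^{2} = 1021 - 3025 = -2004$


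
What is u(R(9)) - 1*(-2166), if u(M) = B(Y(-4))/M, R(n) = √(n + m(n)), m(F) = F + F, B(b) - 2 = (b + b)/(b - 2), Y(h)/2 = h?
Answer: 2166 + 2*√3/5 ≈ 2166.7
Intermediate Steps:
Y(h) = 2*h
B(b) = 2 + 2*b/(-2 + b) (B(b) = 2 + (b + b)/(b - 2) = 2 + (2*b)/(-2 + b) = 2 + 2*b/(-2 + b))
m(F) = 2*F
R(n) = √3*√n (R(n) = √(n + 2*n) = √(3*n) = √3*√n)
u(M) = 18/(5*M) (u(M) = (4*(-1 + 2*(-4))/(-2 + 2*(-4)))/M = (4*(-1 - 8)/(-2 - 8))/M = (4*(-9)/(-10))/M = (4*(-⅒)*(-9))/M = 18/(5*M))
u(R(9)) - 1*(-2166) = 18/(5*((√3*√9))) - 1*(-2166) = 18/(5*((√3*3))) + 2166 = 18/(5*((3*√3))) + 2166 = 18*(√3/9)/5 + 2166 = 2*√3/5 + 2166 = 2166 + 2*√3/5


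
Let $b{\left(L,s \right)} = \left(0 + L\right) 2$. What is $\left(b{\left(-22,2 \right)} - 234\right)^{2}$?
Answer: $77284$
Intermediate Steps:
$b{\left(L,s \right)} = 2 L$ ($b{\left(L,s \right)} = L 2 = 2 L$)
$\left(b{\left(-22,2 \right)} - 234\right)^{2} = \left(2 \left(-22\right) - 234\right)^{2} = \left(-44 - 234\right)^{2} = \left(-278\right)^{2} = 77284$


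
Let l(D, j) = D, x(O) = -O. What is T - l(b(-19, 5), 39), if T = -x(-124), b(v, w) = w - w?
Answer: -124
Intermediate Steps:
b(v, w) = 0
T = -124 (T = -(-1)*(-124) = -1*124 = -124)
T - l(b(-19, 5), 39) = -124 - 1*0 = -124 + 0 = -124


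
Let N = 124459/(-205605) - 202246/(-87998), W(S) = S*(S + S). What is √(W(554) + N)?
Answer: √5581631606780878605047670/3015471465 ≈ 783.48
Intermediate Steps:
W(S) = 2*S² (W(S) = S*(2*S) = 2*S²)
N = 15315322874/9046414395 (N = 124459*(-1/205605) - 202246*(-1/87998) = -124459/205605 + 101123/43999 = 15315322874/9046414395 ≈ 1.6930)
√(W(554) + N) = √(2*554² + 15315322874/9046414395) = √(2*306916 + 15315322874/9046414395) = √(613832 + 15315322874/9046414395) = √(5552993956234514/9046414395) = √5581631606780878605047670/3015471465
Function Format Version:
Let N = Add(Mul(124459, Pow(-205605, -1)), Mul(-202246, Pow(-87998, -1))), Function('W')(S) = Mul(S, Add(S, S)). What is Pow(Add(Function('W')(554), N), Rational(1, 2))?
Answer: Mul(Rational(1, 3015471465), Pow(5581631606780878605047670, Rational(1, 2))) ≈ 783.48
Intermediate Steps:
Function('W')(S) = Mul(2, Pow(S, 2)) (Function('W')(S) = Mul(S, Mul(2, S)) = Mul(2, Pow(S, 2)))
N = Rational(15315322874, 9046414395) (N = Add(Mul(124459, Rational(-1, 205605)), Mul(-202246, Rational(-1, 87998))) = Add(Rational(-124459, 205605), Rational(101123, 43999)) = Rational(15315322874, 9046414395) ≈ 1.6930)
Pow(Add(Function('W')(554), N), Rational(1, 2)) = Pow(Add(Mul(2, Pow(554, 2)), Rational(15315322874, 9046414395)), Rational(1, 2)) = Pow(Add(Mul(2, 306916), Rational(15315322874, 9046414395)), Rational(1, 2)) = Pow(Add(613832, Rational(15315322874, 9046414395)), Rational(1, 2)) = Pow(Rational(5552993956234514, 9046414395), Rational(1, 2)) = Mul(Rational(1, 3015471465), Pow(5581631606780878605047670, Rational(1, 2)))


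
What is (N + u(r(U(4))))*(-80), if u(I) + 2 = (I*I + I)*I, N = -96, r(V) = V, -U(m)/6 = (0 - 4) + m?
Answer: 7840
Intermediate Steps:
U(m) = 24 - 6*m (U(m) = -6*((0 - 4) + m) = -6*(-4 + m) = 24 - 6*m)
u(I) = -2 + I*(I + I**2) (u(I) = -2 + (I*I + I)*I = -2 + (I**2 + I)*I = -2 + (I + I**2)*I = -2 + I*(I + I**2))
(N + u(r(U(4))))*(-80) = (-96 + (-2 + (24 - 6*4)**2 + (24 - 6*4)**3))*(-80) = (-96 + (-2 + (24 - 24)**2 + (24 - 24)**3))*(-80) = (-96 + (-2 + 0**2 + 0**3))*(-80) = (-96 + (-2 + 0 + 0))*(-80) = (-96 - 2)*(-80) = -98*(-80) = 7840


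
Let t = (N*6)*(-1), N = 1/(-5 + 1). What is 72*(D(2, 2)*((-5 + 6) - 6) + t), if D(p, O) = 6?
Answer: -2052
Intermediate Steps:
N = -¼ (N = 1/(-4) = -¼ ≈ -0.25000)
t = 3/2 (t = -¼*6*(-1) = -3/2*(-1) = 3/2 ≈ 1.5000)
72*(D(2, 2)*((-5 + 6) - 6) + t) = 72*(6*((-5 + 6) - 6) + 3/2) = 72*(6*(1 - 6) + 3/2) = 72*(6*(-5) + 3/2) = 72*(-30 + 3/2) = 72*(-57/2) = -2052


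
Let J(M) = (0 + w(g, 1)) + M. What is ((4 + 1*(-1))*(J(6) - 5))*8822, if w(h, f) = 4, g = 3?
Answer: 132330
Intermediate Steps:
J(M) = 4 + M (J(M) = (0 + 4) + M = 4 + M)
((4 + 1*(-1))*(J(6) - 5))*8822 = ((4 + 1*(-1))*((4 + 6) - 5))*8822 = ((4 - 1)*(10 - 5))*8822 = (3*5)*8822 = 15*8822 = 132330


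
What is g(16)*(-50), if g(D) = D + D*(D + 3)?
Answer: -16000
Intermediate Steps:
g(D) = D + D*(3 + D)
g(16)*(-50) = (16*(4 + 16))*(-50) = (16*20)*(-50) = 320*(-50) = -16000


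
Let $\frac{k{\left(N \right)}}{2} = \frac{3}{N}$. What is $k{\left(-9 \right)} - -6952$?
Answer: $\frac{20854}{3} \approx 6951.3$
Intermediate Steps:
$k{\left(N \right)} = \frac{6}{N}$ ($k{\left(N \right)} = 2 \frac{3}{N} = \frac{6}{N}$)
$k{\left(-9 \right)} - -6952 = \frac{6}{-9} - -6952 = 6 \left(- \frac{1}{9}\right) + 6952 = - \frac{2}{3} + 6952 = \frac{20854}{3}$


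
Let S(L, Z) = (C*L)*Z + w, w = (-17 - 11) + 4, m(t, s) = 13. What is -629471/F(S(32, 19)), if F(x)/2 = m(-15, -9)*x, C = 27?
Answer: -629471/426192 ≈ -1.4770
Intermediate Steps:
w = -24 (w = -28 + 4 = -24)
S(L, Z) = -24 + 27*L*Z (S(L, Z) = (27*L)*Z - 24 = 27*L*Z - 24 = -24 + 27*L*Z)
F(x) = 26*x (F(x) = 2*(13*x) = 26*x)
-629471/F(S(32, 19)) = -629471*1/(26*(-24 + 27*32*19)) = -629471*1/(26*(-24 + 16416)) = -629471/(26*16392) = -629471/426192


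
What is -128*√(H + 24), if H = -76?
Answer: -256*I*√13 ≈ -923.02*I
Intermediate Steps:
-128*√(H + 24) = -128*√(-76 + 24) = -256*I*√13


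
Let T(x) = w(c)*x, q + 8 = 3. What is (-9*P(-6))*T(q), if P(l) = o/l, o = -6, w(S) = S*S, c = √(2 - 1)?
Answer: 45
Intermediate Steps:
c = 1 (c = √1 = 1)
q = -5 (q = -8 + 3 = -5)
w(S) = S²
T(x) = x (T(x) = 1²*x = 1*x = x)
P(l) = -6/l
(-9*P(-6))*T(q) = -(-54)/(-6)*(-5) = -(-54)*(-1)/6*(-5) = -9*1*(-5) = -9*(-5) = 45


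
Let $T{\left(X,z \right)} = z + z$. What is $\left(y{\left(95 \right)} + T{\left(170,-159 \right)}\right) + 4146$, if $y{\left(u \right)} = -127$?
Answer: $3701$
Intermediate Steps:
$T{\left(X,z \right)} = 2 z$
$\left(y{\left(95 \right)} + T{\left(170,-159 \right)}\right) + 4146 = \left(-127 + 2 \left(-159\right)\right) + 4146 = \left(-127 - 318\right) + 4146 = -445 + 4146 = 3701$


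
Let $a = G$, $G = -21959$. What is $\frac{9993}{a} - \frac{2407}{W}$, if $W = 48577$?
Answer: $- \frac{538285274}{1066702343} \approx -0.50463$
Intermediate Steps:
$a = -21959$
$\frac{9993}{a} - \frac{2407}{W} = \frac{9993}{-21959} - \frac{2407}{48577} = 9993 \left(- \frac{1}{21959}\right) - \frac{2407}{48577} = - \frac{9993}{21959} - \frac{2407}{48577} = - \frac{538285274}{1066702343}$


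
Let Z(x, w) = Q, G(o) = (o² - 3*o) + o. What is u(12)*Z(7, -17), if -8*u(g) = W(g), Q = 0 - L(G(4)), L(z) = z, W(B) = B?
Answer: 12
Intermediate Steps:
G(o) = o² - 2*o
Q = -8 (Q = 0 - 4*(-2 + 4) = 0 - 4*2 = 0 - 1*8 = 0 - 8 = -8)
u(g) = -g/8
Z(x, w) = -8
u(12)*Z(7, -17) = -⅛*12*(-8) = -3/2*(-8) = 12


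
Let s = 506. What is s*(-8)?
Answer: -4048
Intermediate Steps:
s*(-8) = 506*(-8) = -4048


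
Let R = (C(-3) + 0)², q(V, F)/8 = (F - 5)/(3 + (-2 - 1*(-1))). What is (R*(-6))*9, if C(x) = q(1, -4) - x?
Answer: -58806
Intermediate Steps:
q(V, F) = -20 + 4*F (q(V, F) = 8*((F - 5)/(3 + (-2 - 1*(-1)))) = 8*((-5 + F)/(3 + (-2 + 1))) = 8*((-5 + F)/(3 - 1)) = 8*((-5 + F)/2) = 8*((-5 + F)*(½)) = 8*(-5/2 + F/2) = -20 + 4*F)
C(x) = -36 - x (C(x) = (-20 + 4*(-4)) - x = (-20 - 16) - x = -36 - x)
R = 1089 (R = ((-36 - 1*(-3)) + 0)² = ((-36 + 3) + 0)² = (-33 + 0)² = (-33)² = 1089)
(R*(-6))*9 = (1089*(-6))*9 = -6534*9 = -58806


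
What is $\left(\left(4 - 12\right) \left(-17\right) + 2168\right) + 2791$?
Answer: $5095$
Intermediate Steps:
$\left(\left(4 - 12\right) \left(-17\right) + 2168\right) + 2791 = \left(\left(-8\right) \left(-17\right) + 2168\right) + 2791 = \left(136 + 2168\right) + 2791 = 2304 + 2791 = 5095$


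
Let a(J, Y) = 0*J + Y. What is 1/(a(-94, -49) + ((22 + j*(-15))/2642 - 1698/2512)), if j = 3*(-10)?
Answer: -1659176/82124737 ≈ -0.020203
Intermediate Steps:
j = -30
a(J, Y) = Y (a(J, Y) = 0 + Y = Y)
1/(a(-94, -49) + ((22 + j*(-15))/2642 - 1698/2512)) = 1/(-49 + ((22 - 30*(-15))/2642 - 1698/2512)) = 1/(-49 + ((22 + 450)*(1/2642) - 1698*1/2512)) = 1/(-49 + (472*(1/2642) - 849/1256)) = 1/(-49 + (236/1321 - 849/1256)) = 1/(-49 - 825113/1659176) = 1/(-82124737/1659176) = -1659176/82124737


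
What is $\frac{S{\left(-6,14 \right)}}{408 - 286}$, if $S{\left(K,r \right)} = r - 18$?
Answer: $- \frac{2}{61} \approx -0.032787$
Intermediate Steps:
$S{\left(K,r \right)} = -18 + r$
$\frac{S{\left(-6,14 \right)}}{408 - 286} = \frac{-18 + 14}{408 - 286} = - \frac{4}{122} = \left(-4\right) \frac{1}{122} = - \frac{2}{61}$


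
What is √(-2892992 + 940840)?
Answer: 2*I*√488038 ≈ 1397.2*I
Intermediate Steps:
√(-2892992 + 940840) = √(-1952152) = 2*I*√488038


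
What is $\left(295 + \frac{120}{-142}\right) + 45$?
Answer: $\frac{24080}{71} \approx 339.15$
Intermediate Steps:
$\left(295 + \frac{120}{-142}\right) + 45 = \left(295 + 120 \left(- \frac{1}{142}\right)\right) + 45 = \left(295 - \frac{60}{71}\right) + 45 = \frac{20885}{71} + 45 = \frac{24080}{71}$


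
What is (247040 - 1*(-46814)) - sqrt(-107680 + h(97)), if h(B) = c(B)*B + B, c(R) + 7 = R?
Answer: 293854 - I*sqrt(98853) ≈ 2.9385e+5 - 314.41*I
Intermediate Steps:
c(R) = -7 + R
h(B) = B + B*(-7 + B) (h(B) = (-7 + B)*B + B = B*(-7 + B) + B = B + B*(-7 + B))
(247040 - 1*(-46814)) - sqrt(-107680 + h(97)) = (247040 - 1*(-46814)) - sqrt(-107680 + 97*(-6 + 97)) = (247040 + 46814) - sqrt(-107680 + 97*91) = 293854 - sqrt(-107680 + 8827) = 293854 - sqrt(-98853) = 293854 - I*sqrt(98853)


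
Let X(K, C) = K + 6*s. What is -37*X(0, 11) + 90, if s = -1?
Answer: 312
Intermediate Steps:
X(K, C) = -6 + K (X(K, C) = K + 6*(-1) = K - 6 = -6 + K)
-37*X(0, 11) + 90 = -37*(-6 + 0) + 90 = -37*(-6) + 90 = 222 + 90 = 312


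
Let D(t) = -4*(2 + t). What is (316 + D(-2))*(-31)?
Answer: -9796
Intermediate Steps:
D(t) = -8 - 4*t
(316 + D(-2))*(-31) = (316 + (-8 - 4*(-2)))*(-31) = (316 + (-8 + 8))*(-31) = (316 + 0)*(-31) = 316*(-31) = -9796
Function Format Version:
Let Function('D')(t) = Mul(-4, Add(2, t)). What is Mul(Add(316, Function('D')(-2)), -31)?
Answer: -9796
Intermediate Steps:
Function('D')(t) = Add(-8, Mul(-4, t))
Mul(Add(316, Function('D')(-2)), -31) = Mul(Add(316, Add(-8, Mul(-4, -2))), -31) = Mul(Add(316, Add(-8, 8)), -31) = Mul(Add(316, 0), -31) = Mul(316, -31) = -9796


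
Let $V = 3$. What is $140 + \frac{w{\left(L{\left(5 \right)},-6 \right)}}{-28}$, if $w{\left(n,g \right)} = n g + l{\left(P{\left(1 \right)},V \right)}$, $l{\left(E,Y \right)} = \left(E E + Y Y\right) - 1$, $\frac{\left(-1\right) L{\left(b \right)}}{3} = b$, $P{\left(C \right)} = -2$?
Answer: $\frac{1909}{14} \approx 136.36$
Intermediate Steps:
$L{\left(b \right)} = - 3 b$
$l{\left(E,Y \right)} = -1 + E^{2} + Y^{2}$ ($l{\left(E,Y \right)} = \left(E^{2} + Y^{2}\right) - 1 = -1 + E^{2} + Y^{2}$)
$w{\left(n,g \right)} = 12 + g n$ ($w{\left(n,g \right)} = n g + \left(-1 + \left(-2\right)^{2} + 3^{2}\right) = g n + \left(-1 + 4 + 9\right) = g n + 12 = 12 + g n$)
$140 + \frac{w{\left(L{\left(5 \right)},-6 \right)}}{-28} = 140 + \frac{12 - 6 \left(\left(-3\right) 5\right)}{-28} = 140 - \frac{12 - -90}{28} = 140 - \frac{12 + 90}{28} = 140 - \frac{51}{14} = \frac{1909}{14}$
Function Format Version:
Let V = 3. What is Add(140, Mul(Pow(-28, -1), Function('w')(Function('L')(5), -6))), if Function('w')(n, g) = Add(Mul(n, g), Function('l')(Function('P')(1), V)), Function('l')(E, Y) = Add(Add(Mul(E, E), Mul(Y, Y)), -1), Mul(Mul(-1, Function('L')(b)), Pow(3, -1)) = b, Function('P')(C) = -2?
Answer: Rational(1909, 14) ≈ 136.36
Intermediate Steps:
Function('L')(b) = Mul(-3, b)
Function('l')(E, Y) = Add(-1, Pow(E, 2), Pow(Y, 2)) (Function('l')(E, Y) = Add(Add(Pow(E, 2), Pow(Y, 2)), -1) = Add(-1, Pow(E, 2), Pow(Y, 2)))
Function('w')(n, g) = Add(12, Mul(g, n)) (Function('w')(n, g) = Add(Mul(n, g), Add(-1, Pow(-2, 2), Pow(3, 2))) = Add(Mul(g, n), Add(-1, 4, 9)) = Add(Mul(g, n), 12) = Add(12, Mul(g, n)))
Add(140, Mul(Pow(-28, -1), Function('w')(Function('L')(5), -6))) = Add(140, Mul(Pow(-28, -1), Add(12, Mul(-6, Mul(-3, 5))))) = Add(140, Mul(Rational(-1, 28), Add(12, Mul(-6, -15)))) = Add(140, Mul(Rational(-1, 28), Add(12, 90))) = Add(140, Mul(Rational(-1, 28), 102)) = Add(140, Rational(-51, 14)) = Rational(1909, 14)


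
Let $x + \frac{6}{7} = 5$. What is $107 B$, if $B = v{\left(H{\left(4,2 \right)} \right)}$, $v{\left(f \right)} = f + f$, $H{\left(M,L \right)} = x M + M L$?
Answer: $\frac{36808}{7} \approx 5258.3$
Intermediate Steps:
$x = \frac{29}{7}$ ($x = - \frac{6}{7} + 5 = \frac{29}{7} \approx 4.1429$)
$H{\left(M,L \right)} = \frac{29 M}{7} + L M$ ($H{\left(M,L \right)} = \frac{29 M}{7} + M L = \frac{29 M}{7} + L M$)
$v{\left(f \right)} = 2 f$
$B = \frac{344}{7}$ ($B = 2 \cdot \frac{1}{7} \cdot 4 \left(29 + 7 \cdot 2\right) = 2 \cdot \frac{1}{7} \cdot 4 \left(29 + 14\right) = 2 \cdot \frac{1}{7} \cdot 4 \cdot 43 = 2 \cdot \frac{172}{7} = \frac{344}{7} \approx 49.143$)
$107 B = 107 \cdot \frac{344}{7} = \frac{36808}{7}$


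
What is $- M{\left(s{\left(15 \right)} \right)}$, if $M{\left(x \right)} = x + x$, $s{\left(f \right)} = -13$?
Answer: $26$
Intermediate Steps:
$M{\left(x \right)} = 2 x$
$- M{\left(s{\left(15 \right)} \right)} = - 2 \left(-13\right) = \left(-1\right) \left(-26\right) = 26$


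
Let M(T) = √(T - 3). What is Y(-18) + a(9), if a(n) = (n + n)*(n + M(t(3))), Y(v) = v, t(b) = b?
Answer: 144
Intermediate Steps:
M(T) = √(-3 + T)
a(n) = 2*n² (a(n) = (n + n)*(n + √(-3 + 3)) = (2*n)*(n + √0) = (2*n)*(n + 0) = (2*n)*n = 2*n²)
Y(-18) + a(9) = -18 + 2*9² = -18 + 2*81 = -18 + 162 = 144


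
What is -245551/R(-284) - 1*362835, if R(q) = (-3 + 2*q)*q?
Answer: -58839020491/162164 ≈ -3.6284e+5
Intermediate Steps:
R(q) = q*(-3 + 2*q)
-245551/R(-284) - 1*362835 = -245551*(-1/(284*(-3 + 2*(-284)))) - 1*362835 = -245551*(-1/(284*(-3 - 568))) - 362835 = -245551/((-284*(-571))) - 362835 = -245551/162164 - 362835 = -58839020491/162164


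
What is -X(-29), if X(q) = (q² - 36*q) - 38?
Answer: -1847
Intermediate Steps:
X(q) = -38 + q² - 36*q
-X(-29) = -(-38 + (-29)² - 36*(-29)) = -(-38 + 841 + 1044) = -1*1847 = -1847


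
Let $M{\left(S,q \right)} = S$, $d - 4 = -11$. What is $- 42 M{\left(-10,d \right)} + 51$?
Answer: $471$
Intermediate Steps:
$d = -7$ ($d = 4 - 11 = -7$)
$- 42 M{\left(-10,d \right)} + 51 = \left(-42\right) \left(-10\right) + 51 = 420 + 51 = 471$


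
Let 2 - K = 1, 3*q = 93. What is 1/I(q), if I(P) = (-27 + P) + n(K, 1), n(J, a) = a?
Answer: 1/5 ≈ 0.20000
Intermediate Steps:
q = 31 (q = (1/3)*93 = 31)
K = 1 (K = 2 - 1*1 = 2 - 1 = 1)
I(P) = -26 + P (I(P) = (-27 + P) + 1 = -26 + P)
1/I(q) = 1/(-26 + 31) = 1/5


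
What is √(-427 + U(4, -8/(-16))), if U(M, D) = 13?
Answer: 3*I*√46 ≈ 20.347*I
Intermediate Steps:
√(-427 + U(4, -8/(-16))) = √(-427 + 13) = √(-414) = 3*I*√46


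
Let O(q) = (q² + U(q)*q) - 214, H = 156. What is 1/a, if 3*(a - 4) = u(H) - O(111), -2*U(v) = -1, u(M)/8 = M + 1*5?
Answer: -6/21725 ≈ -0.00027618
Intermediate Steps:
u(M) = 40 + 8*M (u(M) = 8*(M + 1*5) = 8*(M + 5) = 8*(5 + M) = 40 + 8*M)
U(v) = ½ (U(v) = -½*(-1) = ½)
O(q) = -214 + q² + q/2 (O(q) = (q² + q/2) - 214 = -214 + q² + q/2)
a = -21725/6 (a = 4 + ((40 + 8*156) - (-214 + 111² + (½)*111))/3 = 4 + ((40 + 1248) - (-214 + 12321 + 111/2))/3 = 4 + (1288 - 1*24325/2)/3 = 4 + (1288 - 24325/2)/3 = 4 + (⅓)*(-21749/2) = 4 - 21749/6 = -21725/6 ≈ -3620.8)
1/a = 1/(-21725/6) = -6/21725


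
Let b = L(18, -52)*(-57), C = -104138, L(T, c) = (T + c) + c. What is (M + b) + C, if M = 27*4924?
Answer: 33712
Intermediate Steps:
L(T, c) = T + 2*c
M = 132948
b = 4902 (b = (18 + 2*(-52))*(-57) = (18 - 104)*(-57) = -86*(-57) = 4902)
(M + b) + C = (132948 + 4902) - 104138 = 137850 - 104138 = 33712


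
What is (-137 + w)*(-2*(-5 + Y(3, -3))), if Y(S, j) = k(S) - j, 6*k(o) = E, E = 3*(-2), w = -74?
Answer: -1266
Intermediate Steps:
E = -6
k(o) = -1 (k(o) = (⅙)*(-6) = -1)
Y(S, j) = -1 - j
(-137 + w)*(-2*(-5 + Y(3, -3))) = (-137 - 74)*(-2*(-5 + (-1 - 1*(-3)))) = -(-422)*(-5 + (-1 + 3)) = -(-422)*(-5 + 2) = -(-422)*(-3) = -211*6 = -1266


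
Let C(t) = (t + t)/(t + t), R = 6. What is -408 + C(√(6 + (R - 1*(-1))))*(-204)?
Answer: -612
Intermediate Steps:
C(t) = 1 (C(t) = (2*t)/((2*t)) = (2*t)*(1/(2*t)) = 1)
-408 + C(√(6 + (R - 1*(-1))))*(-204) = -408 + 1*(-204) = -408 - 204 = -612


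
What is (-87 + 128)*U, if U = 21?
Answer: 861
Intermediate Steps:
(-87 + 128)*U = (-87 + 128)*21 = 41*21 = 861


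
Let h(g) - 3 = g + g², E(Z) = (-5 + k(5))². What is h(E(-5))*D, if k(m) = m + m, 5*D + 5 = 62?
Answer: 37221/5 ≈ 7444.2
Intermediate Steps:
D = 57/5 (D = -1 + (⅕)*62 = -1 + 62/5 = 57/5 ≈ 11.400)
k(m) = 2*m
E(Z) = 25 (E(Z) = (-5 + 2*5)² = (-5 + 10)² = 5² = 25)
h(g) = 3 + g + g² (h(g) = 3 + (g + g²) = 3 + g + g²)
h(E(-5))*D = (3 + 25 + 25²)*(57/5) = (3 + 25 + 625)*(57/5) = 653*(57/5) = 37221/5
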